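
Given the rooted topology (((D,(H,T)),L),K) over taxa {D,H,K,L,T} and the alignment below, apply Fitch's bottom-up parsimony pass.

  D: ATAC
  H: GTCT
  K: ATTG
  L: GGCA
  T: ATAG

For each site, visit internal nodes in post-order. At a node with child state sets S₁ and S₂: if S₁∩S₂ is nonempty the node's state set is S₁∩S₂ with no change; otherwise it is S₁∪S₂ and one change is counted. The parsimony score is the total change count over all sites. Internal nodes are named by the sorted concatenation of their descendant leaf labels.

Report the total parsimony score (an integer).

site 0, node HT: H={G} ∪ T={A} → {A,G} (+1)
site 0, node DHT: D={A} ∩ HT={A,G} → {A} (+0)
site 0, node DHLT: DHT={A} ∪ L={G} → {A,G} (+1)
site 0, node DHKLT: DHLT={A,G} ∩ K={A} → {A} (+0)
site 1, node HT: H={T} ∩ T={T} → {T} (+0)
site 1, node DHT: D={T} ∩ HT={T} → {T} (+0)
site 1, node DHLT: DHT={T} ∪ L={G} → {G,T} (+1)
site 1, node DHKLT: DHLT={G,T} ∩ K={T} → {T} (+0)
site 2, node HT: H={C} ∪ T={A} → {A,C} (+1)
site 2, node DHT: D={A} ∩ HT={A,C} → {A} (+0)
site 2, node DHLT: DHT={A} ∪ L={C} → {A,C} (+1)
site 2, node DHKLT: DHLT={A,C} ∪ K={T} → {A,C,T} (+1)
site 3, node HT: H={T} ∪ T={G} → {G,T} (+1)
site 3, node DHT: D={C} ∪ HT={G,T} → {C,G,T} (+1)
site 3, node DHLT: DHT={C,G,T} ∪ L={A} → {A,C,G,T} (+1)
site 3, node DHKLT: DHLT={A,C,G,T} ∩ K={G} → {G} (+0)
per-site changes: [2, 1, 3, 3]; total = 9

9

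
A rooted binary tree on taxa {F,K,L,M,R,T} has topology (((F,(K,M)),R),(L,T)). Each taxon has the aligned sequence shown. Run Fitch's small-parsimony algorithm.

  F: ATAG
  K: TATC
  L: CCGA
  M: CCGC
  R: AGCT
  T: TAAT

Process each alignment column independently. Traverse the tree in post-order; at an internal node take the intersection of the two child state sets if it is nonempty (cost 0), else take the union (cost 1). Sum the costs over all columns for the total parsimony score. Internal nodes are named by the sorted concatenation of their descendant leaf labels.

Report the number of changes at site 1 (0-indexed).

[col 0] KM: children K:{T}, M:{C} ∪→ {C,T}; cost 1
[col 0] FKM: children F:{A}, KM:{C,T} ∪→ {A,C,T}; cost 1
[col 0] FKMR: children FKM:{A,C,T}, R:{A} ∩→ {A}; cost 0
[col 0] LT: children L:{C}, T:{T} ∪→ {C,T}; cost 1
[col 0] FKLMRT: children FKMR:{A}, LT:{C,T} ∪→ {A,C,T}; cost 1
[col 1] KM: children K:{A}, M:{C} ∪→ {A,C}; cost 1
[col 1] FKM: children F:{T}, KM:{A,C} ∪→ {A,C,T}; cost 1
[col 1] FKMR: children FKM:{A,C,T}, R:{G} ∪→ {A,C,G,T}; cost 1
[col 1] LT: children L:{C}, T:{A} ∪→ {A,C}; cost 1
[col 1] FKLMRT: children FKMR:{A,C,G,T}, LT:{A,C} ∩→ {A,C}; cost 0
[col 2] KM: children K:{T}, M:{G} ∪→ {G,T}; cost 1
[col 2] FKM: children F:{A}, KM:{G,T} ∪→ {A,G,T}; cost 1
[col 2] FKMR: children FKM:{A,G,T}, R:{C} ∪→ {A,C,G,T}; cost 1
[col 2] LT: children L:{G}, T:{A} ∪→ {A,G}; cost 1
[col 2] FKLMRT: children FKMR:{A,C,G,T}, LT:{A,G} ∩→ {A,G}; cost 0
[col 3] KM: children K:{C}, M:{C} ∩→ {C}; cost 0
[col 3] FKM: children F:{G}, KM:{C} ∪→ {C,G}; cost 1
[col 3] FKMR: children FKM:{C,G}, R:{T} ∪→ {C,G,T}; cost 1
[col 3] LT: children L:{A}, T:{T} ∪→ {A,T}; cost 1
[col 3] FKLMRT: children FKMR:{C,G,T}, LT:{A,T} ∩→ {T}; cost 0
per-site changes: [4, 4, 4, 3]; total = 15

4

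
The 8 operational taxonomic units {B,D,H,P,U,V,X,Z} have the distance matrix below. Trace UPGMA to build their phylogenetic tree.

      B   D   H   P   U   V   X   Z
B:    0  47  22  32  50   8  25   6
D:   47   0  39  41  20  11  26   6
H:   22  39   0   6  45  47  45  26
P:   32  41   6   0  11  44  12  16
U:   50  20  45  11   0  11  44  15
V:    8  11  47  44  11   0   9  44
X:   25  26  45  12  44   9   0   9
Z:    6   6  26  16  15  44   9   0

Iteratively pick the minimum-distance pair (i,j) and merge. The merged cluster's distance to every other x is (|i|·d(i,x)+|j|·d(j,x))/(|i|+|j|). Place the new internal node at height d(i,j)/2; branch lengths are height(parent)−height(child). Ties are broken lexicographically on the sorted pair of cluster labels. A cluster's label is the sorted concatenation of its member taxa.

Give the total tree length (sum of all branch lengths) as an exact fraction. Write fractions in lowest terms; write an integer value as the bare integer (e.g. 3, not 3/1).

1. join B+Z (d=6) ⇒ BZ; edges |B|=3, |Z|=3
  updated: d(BZ,D)=53/2, d(BZ,H)=24, d(BZ,P)=24, d(BZ,U)=65/2, d(BZ,V)=26, d(BZ,X)=17
2. join H+P (d=6) ⇒ HP; edges |H|=3, |P|=3
  updated: d(BZ,HP)=24, d(D,HP)=40, d(HP,U)=28, d(HP,V)=91/2, d(HP,X)=57/2
3. join V+X (d=9) ⇒ VX; edges |V|=9/2, |X|=9/2
  updated: d(BZ,VX)=43/2, d(D,VX)=37/2, d(HP,VX)=37, d(U,VX)=55/2
4. join D+VX (d=37/2) ⇒ DVX; edges |D|=37/4, |VX|=19/4
  updated: d(BZ,DVX)=139/6, d(DVX,HP)=38, d(DVX,U)=25
5. join BZ+DVX (d=139/6) ⇒ BDVXZ; edges |BZ|=103/12, |DVX|=7/3
  updated: d(BDVXZ,HP)=162/5, d(BDVXZ,U)=28
6. join BDVXZ+U (d=28) ⇒ BDUVXZ; edges |BDVXZ|=29/12, |U|=14
  updated: d(BDUVXZ,HP)=95/3
7. join BDUVXZ+HP (d=95/3) ⇒ BDHPUVXZ; edges |BDUVXZ|=11/6, |HP|=77/6
final tree: ((((B:3,Z:3):103/12,(D:37/4,(V:9/2,X:9/2):19/4):7/3):29/12,U:14):11/6,(H:3,P:3):77/6)
total length: 77

77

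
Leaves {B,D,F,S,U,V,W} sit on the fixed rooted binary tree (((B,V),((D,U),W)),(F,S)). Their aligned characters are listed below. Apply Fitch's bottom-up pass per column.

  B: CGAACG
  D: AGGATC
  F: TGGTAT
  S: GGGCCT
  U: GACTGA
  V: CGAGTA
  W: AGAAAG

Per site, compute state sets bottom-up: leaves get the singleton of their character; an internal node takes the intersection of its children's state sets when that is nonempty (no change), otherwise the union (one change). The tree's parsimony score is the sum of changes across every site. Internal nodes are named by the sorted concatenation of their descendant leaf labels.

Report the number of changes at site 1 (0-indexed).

BV@0: {C} ∩ {C} = {C} (intersection, +0)
DU@0: {A} ∪ {G} = {A,G} (union, +1)
DUW@0: {A,G} ∩ {A} = {A} (intersection, +0)
BDUVW@0: {C} ∪ {A} = {A,C} (union, +1)
FS@0: {T} ∪ {G} = {G,T} (union, +1)
BDFSUVW@0: {A,C} ∪ {G,T} = {A,C,G,T} (union, +1)
BV@1: {G} ∩ {G} = {G} (intersection, +0)
DU@1: {G} ∪ {A} = {A,G} (union, +1)
DUW@1: {A,G} ∩ {G} = {G} (intersection, +0)
BDUVW@1: {G} ∩ {G} = {G} (intersection, +0)
FS@1: {G} ∩ {G} = {G} (intersection, +0)
BDFSUVW@1: {G} ∩ {G} = {G} (intersection, +0)
BV@2: {A} ∩ {A} = {A} (intersection, +0)
DU@2: {G} ∪ {C} = {C,G} (union, +1)
DUW@2: {C,G} ∪ {A} = {A,C,G} (union, +1)
BDUVW@2: {A} ∩ {A,C,G} = {A} (intersection, +0)
FS@2: {G} ∩ {G} = {G} (intersection, +0)
BDFSUVW@2: {A} ∪ {G} = {A,G} (union, +1)
BV@3: {A} ∪ {G} = {A,G} (union, +1)
DU@3: {A} ∪ {T} = {A,T} (union, +1)
DUW@3: {A,T} ∩ {A} = {A} (intersection, +0)
BDUVW@3: {A,G} ∩ {A} = {A} (intersection, +0)
FS@3: {T} ∪ {C} = {C,T} (union, +1)
BDFSUVW@3: {A} ∪ {C,T} = {A,C,T} (union, +1)
BV@4: {C} ∪ {T} = {C,T} (union, +1)
DU@4: {T} ∪ {G} = {G,T} (union, +1)
DUW@4: {G,T} ∪ {A} = {A,G,T} (union, +1)
BDUVW@4: {C,T} ∩ {A,G,T} = {T} (intersection, +0)
FS@4: {A} ∪ {C} = {A,C} (union, +1)
BDFSUVW@4: {T} ∪ {A,C} = {A,C,T} (union, +1)
BV@5: {G} ∪ {A} = {A,G} (union, +1)
DU@5: {C} ∪ {A} = {A,C} (union, +1)
DUW@5: {A,C} ∪ {G} = {A,C,G} (union, +1)
BDUVW@5: {A,G} ∩ {A,C,G} = {A,G} (intersection, +0)
FS@5: {T} ∩ {T} = {T} (intersection, +0)
BDFSUVW@5: {A,G} ∪ {T} = {A,G,T} (union, +1)
per-site changes: [4, 1, 3, 4, 5, 4]; total = 21

1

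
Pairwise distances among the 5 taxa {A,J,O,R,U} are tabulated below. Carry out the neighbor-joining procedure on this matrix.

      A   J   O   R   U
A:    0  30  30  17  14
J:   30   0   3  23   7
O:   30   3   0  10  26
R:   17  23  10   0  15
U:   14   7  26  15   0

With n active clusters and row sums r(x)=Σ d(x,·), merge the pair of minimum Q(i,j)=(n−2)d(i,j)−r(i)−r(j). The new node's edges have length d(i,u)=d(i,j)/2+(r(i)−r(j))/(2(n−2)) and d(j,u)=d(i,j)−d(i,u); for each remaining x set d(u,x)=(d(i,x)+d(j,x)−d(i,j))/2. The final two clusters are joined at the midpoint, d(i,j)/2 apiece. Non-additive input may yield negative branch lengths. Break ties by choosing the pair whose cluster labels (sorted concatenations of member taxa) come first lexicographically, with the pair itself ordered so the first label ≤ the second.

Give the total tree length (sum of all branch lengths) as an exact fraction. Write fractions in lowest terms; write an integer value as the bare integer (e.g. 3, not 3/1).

iteration 1: select J,O (d=3, Q=-123); attach at lengths (1/2, 5/2); label the merged cluster JO
  updated: d(A,JO)=57/2, d(JO,R)=15, d(JO,U)=15
iteration 2: select A,U (d=14, Q=-151/2); attach at lengths (87/8, 25/8); label the merged cluster AU
  updated: d(AU,JO)=59/4, d(AU,R)=9
iteration 3: select AU,JO (d=59/4, Q=-155/4); attach at lengths (35/8, 83/8); label the merged cluster AJOU
  updated: d(AJOU,R)=37/8
iteration 4: select AJOU,R (d=37/8); attach at lengths (37/16, 37/16); label the merged cluster AJORU
final tree: (((A:87/8,U:25/8):35/8,(J:1/2,O:5/2):83/8):37/16,R:37/16)
total length: 291/8

291/8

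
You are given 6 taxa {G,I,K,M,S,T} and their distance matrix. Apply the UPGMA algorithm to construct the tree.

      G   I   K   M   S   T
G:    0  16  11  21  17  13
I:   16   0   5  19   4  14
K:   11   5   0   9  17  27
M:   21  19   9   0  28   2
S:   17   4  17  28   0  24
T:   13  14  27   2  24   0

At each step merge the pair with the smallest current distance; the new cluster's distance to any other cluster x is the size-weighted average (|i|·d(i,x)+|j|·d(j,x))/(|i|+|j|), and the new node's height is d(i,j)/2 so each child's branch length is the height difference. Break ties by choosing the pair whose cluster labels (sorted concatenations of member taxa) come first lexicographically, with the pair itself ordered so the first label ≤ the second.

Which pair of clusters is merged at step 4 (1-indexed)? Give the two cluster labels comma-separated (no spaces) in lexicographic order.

iteration 1: select M,T (d=2); attach at lengths (1, 1); label the merged cluster MT
  updated: d(G,MT)=17, d(I,MT)=33/2, d(K,MT)=18, d(MT,S)=26
iteration 2: select I,S (d=4); attach at lengths (2, 2); label the merged cluster IS
  updated: d(G,IS)=33/2, d(IS,K)=11, d(IS,MT)=85/4
iteration 3: select G,K (d=11); attach at lengths (11/2, 11/2); label the merged cluster GK
  updated: d(GK,IS)=55/4, d(GK,MT)=35/2
iteration 4: select GK,IS (d=55/4); attach at lengths (11/8, 39/8); label the merged cluster GIKS
  updated: d(GIKS,MT)=155/8
iteration 5: select GIKS,MT (d=155/8); attach at lengths (45/16, 139/16); label the merged cluster GIKMST
final tree: (((G:11/2,K:11/2):11/8,(I:2,S:2):39/8):45/16,(M:1,T:1):139/16)
total length: 139/4

GK,IS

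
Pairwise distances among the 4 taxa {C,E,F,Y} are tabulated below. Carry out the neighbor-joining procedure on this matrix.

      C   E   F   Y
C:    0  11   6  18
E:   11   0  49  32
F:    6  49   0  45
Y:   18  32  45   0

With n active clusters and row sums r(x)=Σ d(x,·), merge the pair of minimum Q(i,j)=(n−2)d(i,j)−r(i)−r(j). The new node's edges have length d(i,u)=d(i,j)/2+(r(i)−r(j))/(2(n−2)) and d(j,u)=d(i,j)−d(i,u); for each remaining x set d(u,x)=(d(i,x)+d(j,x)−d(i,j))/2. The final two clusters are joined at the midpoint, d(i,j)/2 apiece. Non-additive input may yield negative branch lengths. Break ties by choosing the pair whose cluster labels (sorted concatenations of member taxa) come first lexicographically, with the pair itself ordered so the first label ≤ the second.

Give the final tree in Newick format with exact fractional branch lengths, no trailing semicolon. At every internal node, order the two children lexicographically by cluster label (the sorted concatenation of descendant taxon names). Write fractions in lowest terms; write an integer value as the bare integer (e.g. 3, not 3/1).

step 1: merge (C,F) at d=6, Q=-123; branch lengths C→-53/4, F→77/4; new cluster CF
  updated: d(CF,E)=27, d(CF,Y)=57/2
step 2: merge (CF,E) at d=27, Q=-175/2; branch lengths CF→47/4, E→61/4; new cluster CEF
  updated: d(CEF,Y)=67/4
step 3: merge (CEF,Y) at d=67/4; branch lengths CEF→67/8, Y→67/8; new cluster CEFY
final tree: (((C:-53/4,F:77/4):47/4,E:61/4):67/8,Y:67/8)
total length: 199/4

(((C:-53/4,F:77/4):47/4,E:61/4):67/8,Y:67/8)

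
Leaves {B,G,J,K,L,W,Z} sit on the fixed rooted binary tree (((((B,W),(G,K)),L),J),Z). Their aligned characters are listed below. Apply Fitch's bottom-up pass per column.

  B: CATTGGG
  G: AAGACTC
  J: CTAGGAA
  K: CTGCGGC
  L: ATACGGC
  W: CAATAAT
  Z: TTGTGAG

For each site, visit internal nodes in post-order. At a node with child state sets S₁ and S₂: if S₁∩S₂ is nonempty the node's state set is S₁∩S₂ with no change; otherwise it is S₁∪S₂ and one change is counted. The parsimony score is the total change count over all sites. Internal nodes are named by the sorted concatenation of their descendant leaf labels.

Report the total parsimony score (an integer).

[col 0] BW: children B:{C}, W:{C} ∩→ {C}; cost 0
[col 0] GK: children G:{A}, K:{C} ∪→ {A,C}; cost 1
[col 0] BGKW: children BW:{C}, GK:{A,C} ∩→ {C}; cost 0
[col 0] BGKLW: children BGKW:{C}, L:{A} ∪→ {A,C}; cost 1
[col 0] BGJKLW: children BGKLW:{A,C}, J:{C} ∩→ {C}; cost 0
[col 0] BGJKLWZ: children BGJKLW:{C}, Z:{T} ∪→ {C,T}; cost 1
[col 1] BW: children B:{A}, W:{A} ∩→ {A}; cost 0
[col 1] GK: children G:{A}, K:{T} ∪→ {A,T}; cost 1
[col 1] BGKW: children BW:{A}, GK:{A,T} ∩→ {A}; cost 0
[col 1] BGKLW: children BGKW:{A}, L:{T} ∪→ {A,T}; cost 1
[col 1] BGJKLW: children BGKLW:{A,T}, J:{T} ∩→ {T}; cost 0
[col 1] BGJKLWZ: children BGJKLW:{T}, Z:{T} ∩→ {T}; cost 0
[col 2] BW: children B:{T}, W:{A} ∪→ {A,T}; cost 1
[col 2] GK: children G:{G}, K:{G} ∩→ {G}; cost 0
[col 2] BGKW: children BW:{A,T}, GK:{G} ∪→ {A,G,T}; cost 1
[col 2] BGKLW: children BGKW:{A,G,T}, L:{A} ∩→ {A}; cost 0
[col 2] BGJKLW: children BGKLW:{A}, J:{A} ∩→ {A}; cost 0
[col 2] BGJKLWZ: children BGJKLW:{A}, Z:{G} ∪→ {A,G}; cost 1
[col 3] BW: children B:{T}, W:{T} ∩→ {T}; cost 0
[col 3] GK: children G:{A}, K:{C} ∪→ {A,C}; cost 1
[col 3] BGKW: children BW:{T}, GK:{A,C} ∪→ {A,C,T}; cost 1
[col 3] BGKLW: children BGKW:{A,C,T}, L:{C} ∩→ {C}; cost 0
[col 3] BGJKLW: children BGKLW:{C}, J:{G} ∪→ {C,G}; cost 1
[col 3] BGJKLWZ: children BGJKLW:{C,G}, Z:{T} ∪→ {C,G,T}; cost 1
[col 4] BW: children B:{G}, W:{A} ∪→ {A,G}; cost 1
[col 4] GK: children G:{C}, K:{G} ∪→ {C,G}; cost 1
[col 4] BGKW: children BW:{A,G}, GK:{C,G} ∩→ {G}; cost 0
[col 4] BGKLW: children BGKW:{G}, L:{G} ∩→ {G}; cost 0
[col 4] BGJKLW: children BGKLW:{G}, J:{G} ∩→ {G}; cost 0
[col 4] BGJKLWZ: children BGJKLW:{G}, Z:{G} ∩→ {G}; cost 0
[col 5] BW: children B:{G}, W:{A} ∪→ {A,G}; cost 1
[col 5] GK: children G:{T}, K:{G} ∪→ {G,T}; cost 1
[col 5] BGKW: children BW:{A,G}, GK:{G,T} ∩→ {G}; cost 0
[col 5] BGKLW: children BGKW:{G}, L:{G} ∩→ {G}; cost 0
[col 5] BGJKLW: children BGKLW:{G}, J:{A} ∪→ {A,G}; cost 1
[col 5] BGJKLWZ: children BGJKLW:{A,G}, Z:{A} ∩→ {A}; cost 0
[col 6] BW: children B:{G}, W:{T} ∪→ {G,T}; cost 1
[col 6] GK: children G:{C}, K:{C} ∩→ {C}; cost 0
[col 6] BGKW: children BW:{G,T}, GK:{C} ∪→ {C,G,T}; cost 1
[col 6] BGKLW: children BGKW:{C,G,T}, L:{C} ∩→ {C}; cost 0
[col 6] BGJKLW: children BGKLW:{C}, J:{A} ∪→ {A,C}; cost 1
[col 6] BGJKLWZ: children BGJKLW:{A,C}, Z:{G} ∪→ {A,C,G}; cost 1
per-site changes: [3, 2, 3, 4, 2, 3, 4]; total = 21

21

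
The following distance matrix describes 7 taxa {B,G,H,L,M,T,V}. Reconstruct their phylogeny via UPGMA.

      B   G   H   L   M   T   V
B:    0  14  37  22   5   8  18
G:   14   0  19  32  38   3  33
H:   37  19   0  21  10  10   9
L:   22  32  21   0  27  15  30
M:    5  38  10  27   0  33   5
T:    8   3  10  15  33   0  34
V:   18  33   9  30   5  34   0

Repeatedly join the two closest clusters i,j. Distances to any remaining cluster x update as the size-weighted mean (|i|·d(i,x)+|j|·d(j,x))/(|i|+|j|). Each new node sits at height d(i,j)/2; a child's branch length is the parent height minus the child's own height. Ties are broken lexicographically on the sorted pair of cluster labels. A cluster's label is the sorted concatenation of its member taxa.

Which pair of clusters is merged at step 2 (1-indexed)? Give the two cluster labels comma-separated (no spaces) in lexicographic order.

B,M

1. join G+T (d=3) ⇒ GT; edges |G|=3/2, |T|=3/2
  updated: d(B,GT)=11, d(GT,H)=29/2, d(GT,L)=47/2, d(GT,M)=71/2, d(GT,V)=67/2
2. join B+M (d=5) ⇒ BM; edges |B|=5/2, |M|=5/2
  updated: d(BM,GT)=93/4, d(BM,H)=47/2, d(BM,L)=49/2, d(BM,V)=23/2
3. join H+V (d=9) ⇒ HV; edges |H|=9/2, |V|=9/2
  updated: d(BM,HV)=35/2, d(GT,HV)=24, d(HV,L)=51/2
4. join BM+HV (d=35/2) ⇒ BHMV; edges |BM|=25/4, |HV|=17/4
  updated: d(BHMV,GT)=189/8, d(BHMV,L)=25
5. join GT+L (d=47/2) ⇒ GLT; edges |GT|=41/4, |L|=47/4
  updated: d(BHMV,GLT)=289/12
6. join BHMV+GLT (d=289/12) ⇒ BGHLMTV; edges |BHMV|=79/24, |GLT|=7/24
final tree: (((B:5/2,M:5/2):25/4,(H:9/2,V:9/2):17/4):79/24,((G:3/2,T:3/2):41/4,L:47/4):7/24)
total length: 637/12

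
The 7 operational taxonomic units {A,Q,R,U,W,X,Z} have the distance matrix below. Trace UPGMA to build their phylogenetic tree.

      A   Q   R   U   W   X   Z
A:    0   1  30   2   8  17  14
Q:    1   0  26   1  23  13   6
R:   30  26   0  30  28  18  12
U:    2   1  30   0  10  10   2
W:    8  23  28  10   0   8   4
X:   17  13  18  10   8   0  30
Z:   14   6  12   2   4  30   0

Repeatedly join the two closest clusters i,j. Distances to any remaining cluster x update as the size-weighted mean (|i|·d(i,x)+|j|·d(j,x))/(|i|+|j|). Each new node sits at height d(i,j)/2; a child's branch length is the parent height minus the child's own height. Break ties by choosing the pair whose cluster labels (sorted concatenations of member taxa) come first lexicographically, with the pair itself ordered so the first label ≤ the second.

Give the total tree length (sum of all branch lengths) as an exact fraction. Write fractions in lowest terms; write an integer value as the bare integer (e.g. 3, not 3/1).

403/10

step 1: merge (A,Q) at d=1; branch lengths A→1/2, Q→1/2; new cluster AQ
  updated: d(AQ,R)=28, d(AQ,U)=3/2, d(AQ,W)=31/2, d(AQ,X)=15, d(AQ,Z)=10
step 2: merge (AQ,U) at d=3/2; branch lengths AQ→1/4, U→3/4; new cluster AQU
  updated: d(AQU,R)=86/3, d(AQU,W)=41/3, d(AQU,X)=40/3, d(AQU,Z)=22/3
step 3: merge (W,Z) at d=4; branch lengths W→2, Z→2; new cluster WZ
  updated: d(AQU,WZ)=21/2, d(R,WZ)=20, d(WZ,X)=19
step 4: merge (AQU,WZ) at d=21/2; branch lengths AQU→9/2, WZ→13/4; new cluster AQUWZ
  updated: d(AQUWZ,R)=126/5, d(AQUWZ,X)=78/5
step 5: merge (AQUWZ,X) at d=78/5; branch lengths AQUWZ→51/20, X→39/5; new cluster AQUWXZ
  updated: d(AQUWXZ,R)=24
step 6: merge (AQUWXZ,R) at d=24; branch lengths AQUWXZ→21/5, R→12; new cluster AQRUWXZ
final tree: (((((A:1/2,Q:1/2):1/4,U:3/4):9/2,(W:2,Z:2):13/4):51/20,X:39/5):21/5,R:12)
total length: 403/10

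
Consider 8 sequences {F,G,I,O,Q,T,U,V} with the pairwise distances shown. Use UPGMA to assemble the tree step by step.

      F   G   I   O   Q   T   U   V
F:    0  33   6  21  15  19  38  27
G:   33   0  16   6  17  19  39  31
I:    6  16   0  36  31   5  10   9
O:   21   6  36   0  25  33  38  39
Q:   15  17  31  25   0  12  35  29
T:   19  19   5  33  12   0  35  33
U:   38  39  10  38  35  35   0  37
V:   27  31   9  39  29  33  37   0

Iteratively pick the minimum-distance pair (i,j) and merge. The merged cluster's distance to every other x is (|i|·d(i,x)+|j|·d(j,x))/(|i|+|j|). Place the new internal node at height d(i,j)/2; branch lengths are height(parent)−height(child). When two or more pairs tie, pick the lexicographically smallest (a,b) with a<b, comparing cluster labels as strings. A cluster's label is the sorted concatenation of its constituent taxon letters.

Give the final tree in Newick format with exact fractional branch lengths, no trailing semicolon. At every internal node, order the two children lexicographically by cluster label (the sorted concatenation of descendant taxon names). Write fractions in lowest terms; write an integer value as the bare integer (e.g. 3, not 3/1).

(((((F:25/4,(I:5/2,T:5/2):15/4):41/12,Q:29/3):31/12,V:49/4):5/4,(G:3,O:3):21/2):43/14,U:116/7)

step 1: merge (I,T) at d=5; branch lengths I→5/2, T→5/2; new cluster IT
  updated: d(F,IT)=25/2, d(G,IT)=35/2, d(IT,O)=69/2, d(IT,Q)=43/2, d(IT,U)=45/2, d(IT,V)=21
step 2: merge (G,O) at d=6; branch lengths G→3, O→3; new cluster GO
  updated: d(F,GO)=27, d(GO,IT)=26, d(GO,Q)=21, d(GO,U)=77/2, d(GO,V)=35
step 3: merge (F,IT) at d=25/2; branch lengths F→25/4, IT→15/4; new cluster FIT
  updated: d(FIT,GO)=79/3, d(FIT,Q)=58/3, d(FIT,U)=83/3, d(FIT,V)=23
step 4: merge (FIT,Q) at d=58/3; branch lengths FIT→41/12, Q→29/3; new cluster FIQT
  updated: d(FIQT,GO)=25, d(FIQT,U)=59/2, d(FIQT,V)=49/2
step 5: merge (FIQT,V) at d=49/2; branch lengths FIQT→31/12, V→49/4; new cluster FIQTV
  updated: d(FIQTV,GO)=27, d(FIQTV,U)=31
step 6: merge (FIQTV,GO) at d=27; branch lengths FIQTV→5/4, GO→21/2; new cluster FGIOQTV
  updated: d(FGIOQTV,U)=232/7
step 7: merge (FGIOQTV,U) at d=232/7; branch lengths FGIOQTV→43/14, U→116/7; new cluster FGIOQTUV
final tree: (((((F:25/4,(I:5/2,T:5/2):15/4):41/12,Q:29/3):31/12,V:49/4):5/4,(G:3,O:3):21/2):43/14,U:116/7)
total length: 3373/42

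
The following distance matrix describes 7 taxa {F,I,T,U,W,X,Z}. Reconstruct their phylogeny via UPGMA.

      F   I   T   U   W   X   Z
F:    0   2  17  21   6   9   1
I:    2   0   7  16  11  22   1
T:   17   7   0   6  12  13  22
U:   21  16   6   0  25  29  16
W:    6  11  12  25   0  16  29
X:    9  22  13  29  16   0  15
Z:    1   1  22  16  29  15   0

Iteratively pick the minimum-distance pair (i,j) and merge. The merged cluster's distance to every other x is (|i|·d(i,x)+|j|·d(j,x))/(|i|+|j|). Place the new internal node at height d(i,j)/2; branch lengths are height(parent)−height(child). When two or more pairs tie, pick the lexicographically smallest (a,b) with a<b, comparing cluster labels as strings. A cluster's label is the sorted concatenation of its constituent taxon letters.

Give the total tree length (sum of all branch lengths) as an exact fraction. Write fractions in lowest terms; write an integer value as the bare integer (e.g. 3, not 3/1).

1. join F+Z (d=1) ⇒ FZ; edges |F|=1/2, |Z|=1/2
  updated: d(FZ,I)=3/2, d(FZ,T)=39/2, d(FZ,U)=37/2, d(FZ,W)=35/2, d(FZ,X)=12
2. join FZ+I (d=3/2) ⇒ FIZ; edges |FZ|=1/4, |I|=3/4
  updated: d(FIZ,T)=46/3, d(FIZ,U)=53/3, d(FIZ,W)=46/3, d(FIZ,X)=46/3
3. join T+U (d=6) ⇒ TU; edges |T|=3, |U|=3
  updated: d(FIZ,TU)=33/2, d(TU,W)=37/2, d(TU,X)=21
4. join FIZ+W (d=46/3) ⇒ FIWZ; edges |FIZ|=83/12, |W|=23/3
  updated: d(FIWZ,TU)=17, d(FIWZ,X)=31/2
5. join FIWZ+X (d=31/2) ⇒ FIWXZ; edges |FIWZ|=1/12, |X|=31/4
  updated: d(FIWXZ,TU)=89/5
6. join FIWXZ+TU (d=89/5) ⇒ FITUWXZ; edges |FIWXZ|=23/20, |TU|=59/10
final tree: (((((F:1/2,Z:1/2):1/4,I:3/4):83/12,W:23/3):1/12,X:31/4):23/20,(T:3,U:3):59/10)
total length: 562/15

562/15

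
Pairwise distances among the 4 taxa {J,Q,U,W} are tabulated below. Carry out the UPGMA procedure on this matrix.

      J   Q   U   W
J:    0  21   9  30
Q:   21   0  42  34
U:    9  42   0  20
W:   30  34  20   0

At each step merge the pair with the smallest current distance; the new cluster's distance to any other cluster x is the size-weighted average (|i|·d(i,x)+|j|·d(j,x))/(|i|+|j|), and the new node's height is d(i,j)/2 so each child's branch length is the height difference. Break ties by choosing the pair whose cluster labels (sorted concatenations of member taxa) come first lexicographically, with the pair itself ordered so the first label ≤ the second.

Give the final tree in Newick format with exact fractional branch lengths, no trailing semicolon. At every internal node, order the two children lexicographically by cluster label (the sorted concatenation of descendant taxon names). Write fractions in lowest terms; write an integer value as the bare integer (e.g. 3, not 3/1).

(((J:9/2,U:9/2):8,W:25/2):11/3,Q:97/6)

step 1: merge (J,U) at d=9; branch lengths J→9/2, U→9/2; new cluster JU
  updated: d(JU,Q)=63/2, d(JU,W)=25
step 2: merge (JU,W) at d=25; branch lengths JU→8, W→25/2; new cluster JUW
  updated: d(JUW,Q)=97/3
step 3: merge (JUW,Q) at d=97/3; branch lengths JUW→11/3, Q→97/6; new cluster JQUW
final tree: (((J:9/2,U:9/2):8,W:25/2):11/3,Q:97/6)
total length: 148/3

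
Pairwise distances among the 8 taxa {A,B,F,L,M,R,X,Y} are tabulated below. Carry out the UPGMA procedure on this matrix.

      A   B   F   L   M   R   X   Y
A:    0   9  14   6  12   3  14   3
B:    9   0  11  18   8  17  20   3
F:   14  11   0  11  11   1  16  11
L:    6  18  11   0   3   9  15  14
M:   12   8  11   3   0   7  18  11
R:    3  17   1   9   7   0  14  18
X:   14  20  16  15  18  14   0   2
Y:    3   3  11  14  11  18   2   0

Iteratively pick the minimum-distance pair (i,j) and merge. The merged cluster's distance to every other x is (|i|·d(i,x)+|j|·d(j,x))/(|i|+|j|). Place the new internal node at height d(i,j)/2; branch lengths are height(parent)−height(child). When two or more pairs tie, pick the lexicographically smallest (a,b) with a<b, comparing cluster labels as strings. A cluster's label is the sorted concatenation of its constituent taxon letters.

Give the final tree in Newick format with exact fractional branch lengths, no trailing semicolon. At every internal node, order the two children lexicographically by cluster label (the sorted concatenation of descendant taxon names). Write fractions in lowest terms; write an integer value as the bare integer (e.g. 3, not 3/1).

(((A:17/4,(F:1/2,R:1/2):15/4):5/12,(L:3/2,M:3/2):19/6):19/10,(B:23/4,(X:1,Y:1):19/4):49/60)

1. join F+R (d=1) ⇒ FR; edges |F|=1/2, |R|=1/2
  updated: d(A,FR)=17/2, d(B,FR)=14, d(FR,L)=10, d(FR,M)=9, d(FR,X)=15, d(FR,Y)=29/2
2. join X+Y (d=2) ⇒ XY; edges |X|=1, |Y|=1
  updated: d(A,XY)=17/2, d(B,XY)=23/2, d(FR,XY)=59/4, d(L,XY)=29/2, d(M,XY)=29/2
3. join L+M (d=3) ⇒ LM; edges |L|=3/2, |M|=3/2
  updated: d(A,LM)=9, d(B,LM)=13, d(FR,LM)=19/2, d(LM,XY)=29/2
4. join A+FR (d=17/2) ⇒ AFR; edges |A|=17/4, |FR|=15/4
  updated: d(AFR,B)=37/3, d(AFR,LM)=28/3, d(AFR,XY)=38/3
5. join AFR+LM (d=28/3) ⇒ AFLMR; edges |AFR|=5/12, |LM|=19/6
  updated: d(AFLMR,B)=63/5, d(AFLMR,XY)=67/5
6. join B+XY (d=23/2) ⇒ BXY; edges |B|=23/4, |XY|=19/4
  updated: d(AFLMR,BXY)=197/15
7. join AFLMR+BXY (d=197/15) ⇒ ABFLMRXY; edges |AFLMR|=19/10, |BXY|=49/60
final tree: (((A:17/4,(F:1/2,R:1/2):15/4):5/12,(L:3/2,M:3/2):19/6):19/10,(B:23/4,(X:1,Y:1):19/4):49/60)
total length: 154/5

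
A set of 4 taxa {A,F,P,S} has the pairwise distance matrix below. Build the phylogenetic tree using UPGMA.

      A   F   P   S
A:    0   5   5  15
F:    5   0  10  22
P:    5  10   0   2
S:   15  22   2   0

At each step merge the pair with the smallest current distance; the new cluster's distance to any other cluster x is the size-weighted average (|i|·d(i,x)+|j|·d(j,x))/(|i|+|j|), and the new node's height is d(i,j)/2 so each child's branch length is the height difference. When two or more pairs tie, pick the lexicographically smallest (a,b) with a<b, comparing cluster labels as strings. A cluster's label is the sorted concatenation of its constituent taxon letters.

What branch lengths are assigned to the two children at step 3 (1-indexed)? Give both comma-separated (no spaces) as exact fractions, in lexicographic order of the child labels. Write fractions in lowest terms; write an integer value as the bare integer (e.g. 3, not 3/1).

1. join P+S (d=2) ⇒ PS; edges |P|=1, |S|=1
  updated: d(A,PS)=10, d(F,PS)=16
2. join A+F (d=5) ⇒ AF; edges |A|=5/2, |F|=5/2
  updated: d(AF,PS)=13
3. join AF+PS (d=13) ⇒ AFPS; edges |AF|=4, |PS|=11/2
final tree: ((A:5/2,F:5/2):4,(P:1,S:1):11/2)
total length: 33/2

4,11/2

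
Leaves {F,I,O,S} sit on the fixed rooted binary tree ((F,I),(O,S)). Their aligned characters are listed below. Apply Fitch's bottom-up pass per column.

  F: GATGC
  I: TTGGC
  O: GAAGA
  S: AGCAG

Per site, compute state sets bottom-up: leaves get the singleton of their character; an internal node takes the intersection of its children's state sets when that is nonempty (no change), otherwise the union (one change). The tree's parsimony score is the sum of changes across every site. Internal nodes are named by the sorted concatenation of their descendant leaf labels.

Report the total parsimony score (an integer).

FI@0: {G} ∪ {T} = {G,T} (union, +1)
OS@0: {G} ∪ {A} = {A,G} (union, +1)
FIOS@0: {G,T} ∩ {A,G} = {G} (intersection, +0)
FI@1: {A} ∪ {T} = {A,T} (union, +1)
OS@1: {A} ∪ {G} = {A,G} (union, +1)
FIOS@1: {A,T} ∩ {A,G} = {A} (intersection, +0)
FI@2: {T} ∪ {G} = {G,T} (union, +1)
OS@2: {A} ∪ {C} = {A,C} (union, +1)
FIOS@2: {G,T} ∪ {A,C} = {A,C,G,T} (union, +1)
FI@3: {G} ∩ {G} = {G} (intersection, +0)
OS@3: {G} ∪ {A} = {A,G} (union, +1)
FIOS@3: {G} ∩ {A,G} = {G} (intersection, +0)
FI@4: {C} ∩ {C} = {C} (intersection, +0)
OS@4: {A} ∪ {G} = {A,G} (union, +1)
FIOS@4: {C} ∪ {A,G} = {A,C,G} (union, +1)
per-site changes: [2, 2, 3, 1, 2]; total = 10

10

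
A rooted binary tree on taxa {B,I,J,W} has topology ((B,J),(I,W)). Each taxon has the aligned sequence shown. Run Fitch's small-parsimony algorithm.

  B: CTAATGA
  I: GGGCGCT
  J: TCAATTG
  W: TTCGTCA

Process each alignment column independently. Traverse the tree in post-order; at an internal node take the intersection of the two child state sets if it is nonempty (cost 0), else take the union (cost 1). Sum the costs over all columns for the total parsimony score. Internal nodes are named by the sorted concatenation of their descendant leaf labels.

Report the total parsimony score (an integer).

13

site 0, node BJ: B={C} ∪ J={T} → {C,T} (+1)
site 0, node IW: I={G} ∪ W={T} → {G,T} (+1)
site 0, node BIJW: BJ={C,T} ∩ IW={G,T} → {T} (+0)
site 1, node BJ: B={T} ∪ J={C} → {C,T} (+1)
site 1, node IW: I={G} ∪ W={T} → {G,T} (+1)
site 1, node BIJW: BJ={C,T} ∩ IW={G,T} → {T} (+0)
site 2, node BJ: B={A} ∩ J={A} → {A} (+0)
site 2, node IW: I={G} ∪ W={C} → {C,G} (+1)
site 2, node BIJW: BJ={A} ∪ IW={C,G} → {A,C,G} (+1)
site 3, node BJ: B={A} ∩ J={A} → {A} (+0)
site 3, node IW: I={C} ∪ W={G} → {C,G} (+1)
site 3, node BIJW: BJ={A} ∪ IW={C,G} → {A,C,G} (+1)
site 4, node BJ: B={T} ∩ J={T} → {T} (+0)
site 4, node IW: I={G} ∪ W={T} → {G,T} (+1)
site 4, node BIJW: BJ={T} ∩ IW={G,T} → {T} (+0)
site 5, node BJ: B={G} ∪ J={T} → {G,T} (+1)
site 5, node IW: I={C} ∩ W={C} → {C} (+0)
site 5, node BIJW: BJ={G,T} ∪ IW={C} → {C,G,T} (+1)
site 6, node BJ: B={A} ∪ J={G} → {A,G} (+1)
site 6, node IW: I={T} ∪ W={A} → {A,T} (+1)
site 6, node BIJW: BJ={A,G} ∩ IW={A,T} → {A} (+0)
per-site changes: [2, 2, 2, 2, 1, 2, 2]; total = 13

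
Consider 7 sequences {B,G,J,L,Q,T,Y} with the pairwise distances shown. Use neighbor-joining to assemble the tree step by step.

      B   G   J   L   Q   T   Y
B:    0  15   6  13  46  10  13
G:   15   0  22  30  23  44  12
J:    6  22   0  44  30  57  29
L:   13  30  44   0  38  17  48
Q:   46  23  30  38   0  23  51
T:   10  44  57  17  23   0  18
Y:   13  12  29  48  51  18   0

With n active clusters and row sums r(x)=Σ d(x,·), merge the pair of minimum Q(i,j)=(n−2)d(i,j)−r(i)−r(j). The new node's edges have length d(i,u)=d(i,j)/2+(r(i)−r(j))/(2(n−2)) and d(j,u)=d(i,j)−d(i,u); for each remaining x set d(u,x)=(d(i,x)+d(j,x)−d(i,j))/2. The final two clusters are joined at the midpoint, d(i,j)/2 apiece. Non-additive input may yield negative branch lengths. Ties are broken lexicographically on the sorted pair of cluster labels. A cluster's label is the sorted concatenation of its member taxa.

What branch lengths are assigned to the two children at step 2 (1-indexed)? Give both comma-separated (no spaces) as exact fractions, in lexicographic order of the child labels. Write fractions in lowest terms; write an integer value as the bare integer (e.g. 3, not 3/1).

step 1: merge (L,T) at d=17, Q=-274; branch lengths L→53/5, T→32/5; new cluster LT
  updated: d(B,LT)=3, d(G,LT)=57/2, d(J,LT)=42, d(LT,Q)=22, d(LT,Y)=49/2
step 2: merge (LT,Q) at d=22, Q=-204; branch lengths LT→9/2, Q→35/2; new cluster LQT
  updated: d(B,LQT)=27/2, d(G,LQT)=59/4, d(J,LQT)=25, d(LQT,Y)=107/4
step 3: merge (B,J) at d=6, Q=-223/2; branch lengths B→-11/4, J→35/4; new cluster BJ
  updated: d(BJ,G)=31/2, d(BJ,LQT)=65/4, d(BJ,Y)=18
step 4: merge (BJ,LQT) at d=65/4, Q=-75; branch lengths BJ→49/8, LQT→81/8; new cluster BJLQT
  updated: d(BJLQT,G)=7, d(BJLQT,Y)=57/4
step 5: merge (BJLQT,G) at d=7, Q=-133/4; branch lengths BJLQT→37/8, G→19/8; new cluster BGJLQT
  updated: d(BGJLQT,Y)=77/8
step 6: merge (BGJLQT,Y) at d=77/8; branch lengths BGJLQT→77/16, Y→77/16; new cluster BGJLQTY
final tree: ((((B:-11/4,J:35/4):49/8,((L:53/5,T:32/5):9/2,Q:35/2):81/8):37/8,G:19/8):77/16,Y:77/16)
total length: 623/8

9/2,35/2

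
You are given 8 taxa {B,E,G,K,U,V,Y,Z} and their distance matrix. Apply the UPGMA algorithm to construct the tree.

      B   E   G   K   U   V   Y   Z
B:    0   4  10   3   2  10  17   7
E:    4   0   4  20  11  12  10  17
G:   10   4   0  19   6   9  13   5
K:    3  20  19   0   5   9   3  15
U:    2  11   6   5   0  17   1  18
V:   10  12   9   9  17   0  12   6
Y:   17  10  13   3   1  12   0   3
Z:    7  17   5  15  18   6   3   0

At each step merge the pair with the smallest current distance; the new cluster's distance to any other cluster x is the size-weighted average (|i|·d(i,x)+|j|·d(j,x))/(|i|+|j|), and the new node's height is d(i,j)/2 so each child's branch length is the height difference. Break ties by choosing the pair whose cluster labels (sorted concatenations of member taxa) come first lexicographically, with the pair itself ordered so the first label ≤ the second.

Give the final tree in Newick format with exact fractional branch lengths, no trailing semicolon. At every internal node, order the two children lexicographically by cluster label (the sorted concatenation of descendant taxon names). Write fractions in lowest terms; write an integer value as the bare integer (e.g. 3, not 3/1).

1. join U+Y (d=1) ⇒ UY; edges |U|=1/2, |Y|=1/2
  updated: d(B,UY)=19/2, d(E,UY)=21/2, d(G,UY)=19/2, d(K,UY)=4, d(UY,V)=29/2, d(UY,Z)=21/2
2. join B+K (d=3) ⇒ BK; edges |B|=3/2, |K|=3/2
  updated: d(BK,E)=12, d(BK,G)=29/2, d(BK,UY)=27/4, d(BK,V)=19/2, d(BK,Z)=11
3. join E+G (d=4) ⇒ EG; edges |E|=2, |G|=2
  updated: d(BK,EG)=53/4, d(EG,UY)=10, d(EG,V)=21/2, d(EG,Z)=11
4. join V+Z (d=6) ⇒ VZ; edges |V|=3, |Z|=3
  updated: d(BK,VZ)=41/4, d(EG,VZ)=43/4, d(UY,VZ)=25/2
5. join BK+UY (d=27/4) ⇒ BKUY; edges |BK|=15/8, |UY|=23/8
  updated: d(BKUY,EG)=93/8, d(BKUY,VZ)=91/8
6. join EG+VZ (d=43/4) ⇒ EGVZ; edges |EG|=27/8, |VZ|=19/8
  updated: d(BKUY,EGVZ)=23/2
7. join BKUY+EGVZ (d=23/2) ⇒ BEGKUVYZ; edges |BKUY|=19/8, |EGVZ|=3/8
final tree: (((B:3/2,K:3/2):15/8,(U:1/2,Y:1/2):23/8):19/8,((E:2,G:2):27/8,(V:3,Z:3):19/8):3/8)
total length: 109/4

(((B:3/2,K:3/2):15/8,(U:1/2,Y:1/2):23/8):19/8,((E:2,G:2):27/8,(V:3,Z:3):19/8):3/8)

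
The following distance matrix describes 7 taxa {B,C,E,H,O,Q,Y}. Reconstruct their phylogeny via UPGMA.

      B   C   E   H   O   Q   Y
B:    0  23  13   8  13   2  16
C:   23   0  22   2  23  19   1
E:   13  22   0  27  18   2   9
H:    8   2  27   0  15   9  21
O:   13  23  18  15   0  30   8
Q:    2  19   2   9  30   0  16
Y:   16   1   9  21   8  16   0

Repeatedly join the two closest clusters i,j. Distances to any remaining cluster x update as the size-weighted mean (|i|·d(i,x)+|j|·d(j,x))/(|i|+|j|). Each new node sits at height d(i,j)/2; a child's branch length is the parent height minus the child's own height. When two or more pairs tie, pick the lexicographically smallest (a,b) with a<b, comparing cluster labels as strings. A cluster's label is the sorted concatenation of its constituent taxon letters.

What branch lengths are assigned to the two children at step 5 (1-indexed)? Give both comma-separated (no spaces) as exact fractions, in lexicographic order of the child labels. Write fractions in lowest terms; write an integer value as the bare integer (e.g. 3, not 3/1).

23/12,23/3

iteration 1: select C,Y (d=1); attach at lengths (1/2, 1/2); label the merged cluster CY
  updated: d(B,CY)=39/2, d(CY,E)=31/2, d(CY,H)=23/2, d(CY,O)=31/2, d(CY,Q)=35/2
iteration 2: select B,Q (d=2); attach at lengths (1, 1); label the merged cluster BQ
  updated: d(BQ,CY)=37/2, d(BQ,E)=15/2, d(BQ,H)=17/2, d(BQ,O)=43/2
iteration 3: select BQ,E (d=15/2); attach at lengths (11/4, 15/4); label the merged cluster BEQ
  updated: d(BEQ,CY)=35/2, d(BEQ,H)=44/3, d(BEQ,O)=61/3
iteration 4: select CY,H (d=23/2); attach at lengths (21/4, 23/4); label the merged cluster CHY
  updated: d(BEQ,CHY)=149/9, d(CHY,O)=46/3
iteration 5: select CHY,O (d=46/3); attach at lengths (23/12, 23/3); label the merged cluster CHOY
  updated: d(BEQ,CHOY)=35/2
iteration 6: select BEQ,CHOY (d=35/2); attach at lengths (5, 13/12); label the merged cluster BCEHOQY
final tree: (((B:1,Q:1):11/4,E:15/4):5,(((C:1/2,Y:1/2):21/4,H:23/4):23/12,O:23/3):13/12)
total length: 217/6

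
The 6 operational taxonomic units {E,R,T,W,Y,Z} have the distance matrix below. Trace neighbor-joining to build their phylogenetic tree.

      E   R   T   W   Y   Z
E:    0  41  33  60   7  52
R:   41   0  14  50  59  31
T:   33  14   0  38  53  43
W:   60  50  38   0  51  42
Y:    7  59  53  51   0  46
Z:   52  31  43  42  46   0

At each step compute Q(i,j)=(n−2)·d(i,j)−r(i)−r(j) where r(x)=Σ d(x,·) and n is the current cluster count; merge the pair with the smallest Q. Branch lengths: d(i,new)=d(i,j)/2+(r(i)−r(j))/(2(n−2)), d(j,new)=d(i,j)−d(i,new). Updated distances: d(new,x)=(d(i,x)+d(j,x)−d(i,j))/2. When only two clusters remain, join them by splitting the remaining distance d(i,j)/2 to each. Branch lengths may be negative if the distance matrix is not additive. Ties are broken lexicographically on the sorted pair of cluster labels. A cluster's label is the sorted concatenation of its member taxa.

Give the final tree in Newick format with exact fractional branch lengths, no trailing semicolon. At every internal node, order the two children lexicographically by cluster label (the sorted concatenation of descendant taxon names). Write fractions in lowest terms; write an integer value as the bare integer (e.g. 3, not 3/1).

step 1: merge (E,Y) at d=7, Q=-381; branch lengths E→5/8, Y→51/8; new cluster EY
  updated: d(EY,R)=93/2, d(EY,T)=79/2, d(EY,W)=52, d(EY,Z)=91/2
step 2: merge (R,T) at d=14, Q=-234; branch lengths R→49/6, T→35/6; new cluster RT
  updated: d(EY,RT)=36, d(RT,W)=37, d(RT,Z)=30
step 3: merge (EY,RT) at d=36, Q=-329/2; branch lengths EY→205/8, RT→83/8; new cluster ERTY
  updated: d(ERTY,W)=53/2, d(ERTY,Z)=79/4
step 4: merge (ERTY,W) at d=53/2, Q=-353/4; branch lengths ERTY→17/8, W→195/8; new cluster ERTWY
  updated: d(ERTWY,Z)=141/8
step 5: merge (ERTWY,Z) at d=141/8; branch lengths ERTWY→141/16, Z→141/16; new cluster ERTWYZ
final tree: ((((E:5/8,Y:51/8):205/8,(R:49/6,T:35/6):83/8):17/8,W:195/8):141/16,Z:141/16)
total length: 809/8

((((E:5/8,Y:51/8):205/8,(R:49/6,T:35/6):83/8):17/8,W:195/8):141/16,Z:141/16)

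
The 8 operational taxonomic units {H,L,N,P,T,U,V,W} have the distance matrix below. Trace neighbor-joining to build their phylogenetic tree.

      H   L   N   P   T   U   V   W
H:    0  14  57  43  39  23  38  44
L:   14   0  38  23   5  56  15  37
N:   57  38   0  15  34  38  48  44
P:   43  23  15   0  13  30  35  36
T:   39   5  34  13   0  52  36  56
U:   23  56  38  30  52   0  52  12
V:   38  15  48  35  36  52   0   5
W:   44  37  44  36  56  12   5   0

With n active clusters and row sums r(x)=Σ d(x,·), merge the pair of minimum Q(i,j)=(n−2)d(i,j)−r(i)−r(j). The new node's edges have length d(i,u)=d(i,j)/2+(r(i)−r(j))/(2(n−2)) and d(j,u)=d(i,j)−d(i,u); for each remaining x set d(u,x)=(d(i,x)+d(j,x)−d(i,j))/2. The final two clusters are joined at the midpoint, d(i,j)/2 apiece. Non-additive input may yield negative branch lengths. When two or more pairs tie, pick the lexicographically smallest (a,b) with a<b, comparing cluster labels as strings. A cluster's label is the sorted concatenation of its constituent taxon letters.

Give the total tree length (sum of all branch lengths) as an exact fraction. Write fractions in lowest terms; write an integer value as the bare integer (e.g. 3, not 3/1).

191/2

step 1: merge (V,W) at d=5, Q=-433; branch lengths V→25/12, W→35/12; new cluster VW
  updated: d(H,VW)=77/2, d(L,VW)=47/2, d(N,VW)=87/2, d(P,VW)=33, d(T,VW)=87/2, d(U,VW)=59/2
step 2: merge (H,U) at d=23, Q=-328; branch lengths H→101/10, U→129/10; new cluster HU
  updated: d(HU,L)=47/2, d(HU,N)=36, d(HU,P)=25, d(HU,T)=34, d(HU,VW)=45/2
step 3: merge (L,T) at d=5, Q=-445/2; branch lengths L→7/16, T→73/16; new cluster LT
  updated: d(HU,LT)=105/4, d(LT,N)=67/2, d(LT,P)=31/2, d(LT,VW)=31
step 4: merge (HU,VW) at d=45/2, Q=-689/4; branch lengths HU→63/8, VW→117/8; new cluster HUVW
  updated: d(HUVW,LT)=139/8, d(HUVW,N)=57/2, d(HUVW,P)=71/4
step 5: merge (HUVW,LT) at d=139/8, Q=-381/4; branch lengths HUVW→8, LT→75/8; new cluster HLTUVW
  updated: d(HLTUVW,N)=357/16, d(HLTUVW,P)=127/16
step 6: merge (HLTUVW,N) at d=357/16, Q=-181/4; branch lengths HLTUVW→61/8, N→235/16; new cluster HLNTUVW
  updated: d(HLNTUVW,P)=5/16
step 7: merge (HLNTUVW,P) at d=5/16; branch lengths HLNTUVW→5/32, P→5/32; new cluster HLNPTUVW
final tree: (((((H:101/10,U:129/10):63/8,(V:25/12,W:35/12):117/8):8,(L:7/16,T:73/16):75/8):61/8,N:235/16):5/32,P:5/32)
total length: 191/2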